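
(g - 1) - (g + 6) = -7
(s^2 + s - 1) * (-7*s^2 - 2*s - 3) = -7*s^4 - 9*s^3 + 2*s^2 - s + 3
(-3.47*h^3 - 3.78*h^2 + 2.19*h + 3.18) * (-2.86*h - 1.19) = 9.9242*h^4 + 14.9401*h^3 - 1.7652*h^2 - 11.7009*h - 3.7842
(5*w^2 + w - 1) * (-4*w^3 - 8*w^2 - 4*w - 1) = -20*w^5 - 44*w^4 - 24*w^3 - w^2 + 3*w + 1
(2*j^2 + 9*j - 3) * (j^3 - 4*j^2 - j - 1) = 2*j^5 + j^4 - 41*j^3 + j^2 - 6*j + 3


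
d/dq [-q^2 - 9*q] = -2*q - 9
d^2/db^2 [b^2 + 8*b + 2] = 2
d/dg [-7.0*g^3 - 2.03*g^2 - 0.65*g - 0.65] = -21.0*g^2 - 4.06*g - 0.65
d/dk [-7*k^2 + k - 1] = 1 - 14*k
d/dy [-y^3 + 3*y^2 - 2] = 3*y*(2 - y)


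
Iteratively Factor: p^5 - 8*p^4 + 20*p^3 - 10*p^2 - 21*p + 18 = (p - 1)*(p^4 - 7*p^3 + 13*p^2 + 3*p - 18) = (p - 3)*(p - 1)*(p^3 - 4*p^2 + p + 6) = (p - 3)*(p - 2)*(p - 1)*(p^2 - 2*p - 3) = (p - 3)^2*(p - 2)*(p - 1)*(p + 1)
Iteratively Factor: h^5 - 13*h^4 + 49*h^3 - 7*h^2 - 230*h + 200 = (h - 5)*(h^4 - 8*h^3 + 9*h^2 + 38*h - 40) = (h - 5)*(h - 1)*(h^3 - 7*h^2 + 2*h + 40) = (h - 5)*(h - 4)*(h - 1)*(h^2 - 3*h - 10) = (h - 5)^2*(h - 4)*(h - 1)*(h + 2)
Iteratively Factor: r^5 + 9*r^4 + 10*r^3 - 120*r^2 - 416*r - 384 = (r - 4)*(r^4 + 13*r^3 + 62*r^2 + 128*r + 96) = (r - 4)*(r + 2)*(r^3 + 11*r^2 + 40*r + 48) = (r - 4)*(r + 2)*(r + 3)*(r^2 + 8*r + 16) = (r - 4)*(r + 2)*(r + 3)*(r + 4)*(r + 4)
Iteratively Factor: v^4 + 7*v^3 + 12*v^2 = (v + 4)*(v^3 + 3*v^2) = v*(v + 4)*(v^2 + 3*v) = v^2*(v + 4)*(v + 3)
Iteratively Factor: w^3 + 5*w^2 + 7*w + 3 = (w + 1)*(w^2 + 4*w + 3) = (w + 1)^2*(w + 3)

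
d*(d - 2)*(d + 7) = d^3 + 5*d^2 - 14*d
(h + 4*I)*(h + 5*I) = h^2 + 9*I*h - 20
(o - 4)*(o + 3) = o^2 - o - 12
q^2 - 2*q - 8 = (q - 4)*(q + 2)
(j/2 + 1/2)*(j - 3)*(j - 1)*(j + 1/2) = j^4/2 - 5*j^3/4 - 5*j^2/4 + 5*j/4 + 3/4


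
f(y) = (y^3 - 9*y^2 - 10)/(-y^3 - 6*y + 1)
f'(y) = (3*y^2 + 6)*(y^3 - 9*y^2 - 10)/(-y^3 - 6*y + 1)^2 + (3*y^2 - 18*y)/(-y^3 - 6*y + 1) = 3*(y*(6 - y)*(y^3 + 6*y - 1) - (y^2 + 2)*(-y^3 + 9*y^2 + 10))/(y^3 + 6*y - 1)^2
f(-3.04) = -2.56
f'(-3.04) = -0.08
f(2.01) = 1.99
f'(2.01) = -0.63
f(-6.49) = -2.11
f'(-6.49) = -0.12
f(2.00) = 2.00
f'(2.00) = -0.63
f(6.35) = 0.40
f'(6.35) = -0.20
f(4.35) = 0.91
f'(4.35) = -0.33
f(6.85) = 0.31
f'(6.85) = -0.17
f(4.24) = 0.95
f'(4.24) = -0.34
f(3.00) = 1.45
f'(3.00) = -0.48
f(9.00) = 0.01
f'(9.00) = -0.11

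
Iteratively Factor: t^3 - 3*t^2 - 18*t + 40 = (t - 5)*(t^2 + 2*t - 8) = (t - 5)*(t - 2)*(t + 4)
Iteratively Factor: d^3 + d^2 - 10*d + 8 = (d - 1)*(d^2 + 2*d - 8) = (d - 2)*(d - 1)*(d + 4)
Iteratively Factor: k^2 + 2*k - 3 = (k - 1)*(k + 3)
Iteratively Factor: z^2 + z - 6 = (z + 3)*(z - 2)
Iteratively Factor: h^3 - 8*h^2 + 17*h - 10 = (h - 1)*(h^2 - 7*h + 10) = (h - 2)*(h - 1)*(h - 5)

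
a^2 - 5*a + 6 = (a - 3)*(a - 2)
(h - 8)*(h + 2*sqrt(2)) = h^2 - 8*h + 2*sqrt(2)*h - 16*sqrt(2)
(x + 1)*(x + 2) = x^2 + 3*x + 2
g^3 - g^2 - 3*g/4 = g*(g - 3/2)*(g + 1/2)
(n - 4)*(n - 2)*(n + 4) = n^3 - 2*n^2 - 16*n + 32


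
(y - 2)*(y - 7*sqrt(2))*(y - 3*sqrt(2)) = y^3 - 10*sqrt(2)*y^2 - 2*y^2 + 20*sqrt(2)*y + 42*y - 84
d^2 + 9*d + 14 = (d + 2)*(d + 7)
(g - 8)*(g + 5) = g^2 - 3*g - 40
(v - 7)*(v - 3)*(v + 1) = v^3 - 9*v^2 + 11*v + 21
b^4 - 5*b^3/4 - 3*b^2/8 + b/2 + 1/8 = (b - 1)^2*(b + 1/4)*(b + 1/2)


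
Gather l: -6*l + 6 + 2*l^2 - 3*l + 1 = 2*l^2 - 9*l + 7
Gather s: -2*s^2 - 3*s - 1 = -2*s^2 - 3*s - 1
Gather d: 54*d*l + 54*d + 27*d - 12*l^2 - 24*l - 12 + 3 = d*(54*l + 81) - 12*l^2 - 24*l - 9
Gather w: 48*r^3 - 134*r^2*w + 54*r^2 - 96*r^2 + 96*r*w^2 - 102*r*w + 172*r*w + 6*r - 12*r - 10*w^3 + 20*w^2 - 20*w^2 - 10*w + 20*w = 48*r^3 - 42*r^2 + 96*r*w^2 - 6*r - 10*w^3 + w*(-134*r^2 + 70*r + 10)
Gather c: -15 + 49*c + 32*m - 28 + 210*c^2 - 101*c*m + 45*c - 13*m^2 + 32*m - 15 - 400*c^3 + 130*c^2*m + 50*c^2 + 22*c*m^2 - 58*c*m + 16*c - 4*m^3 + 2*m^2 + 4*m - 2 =-400*c^3 + c^2*(130*m + 260) + c*(22*m^2 - 159*m + 110) - 4*m^3 - 11*m^2 + 68*m - 60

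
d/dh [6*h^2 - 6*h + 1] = 12*h - 6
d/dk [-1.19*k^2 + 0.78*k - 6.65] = 0.78 - 2.38*k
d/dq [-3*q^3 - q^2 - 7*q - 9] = -9*q^2 - 2*q - 7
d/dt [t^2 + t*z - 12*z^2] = 2*t + z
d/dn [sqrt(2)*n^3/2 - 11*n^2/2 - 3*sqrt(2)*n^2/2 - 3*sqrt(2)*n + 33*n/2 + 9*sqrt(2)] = 3*sqrt(2)*n^2/2 - 11*n - 3*sqrt(2)*n - 3*sqrt(2) + 33/2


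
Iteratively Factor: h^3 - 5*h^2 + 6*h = (h - 3)*(h^2 - 2*h) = h*(h - 3)*(h - 2)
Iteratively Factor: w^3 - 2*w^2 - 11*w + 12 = (w - 4)*(w^2 + 2*w - 3) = (w - 4)*(w - 1)*(w + 3)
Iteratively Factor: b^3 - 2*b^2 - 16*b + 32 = (b - 2)*(b^2 - 16) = (b - 4)*(b - 2)*(b + 4)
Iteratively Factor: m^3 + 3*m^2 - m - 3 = (m + 1)*(m^2 + 2*m - 3) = (m - 1)*(m + 1)*(m + 3)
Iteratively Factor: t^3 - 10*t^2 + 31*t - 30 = (t - 2)*(t^2 - 8*t + 15) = (t - 3)*(t - 2)*(t - 5)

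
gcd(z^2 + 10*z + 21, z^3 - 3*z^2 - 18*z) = z + 3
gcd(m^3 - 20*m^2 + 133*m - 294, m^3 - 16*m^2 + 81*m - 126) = m^2 - 13*m + 42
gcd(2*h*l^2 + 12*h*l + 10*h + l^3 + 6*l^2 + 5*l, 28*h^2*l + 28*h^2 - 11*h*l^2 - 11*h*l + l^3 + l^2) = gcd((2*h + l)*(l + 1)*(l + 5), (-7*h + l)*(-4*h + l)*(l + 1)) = l + 1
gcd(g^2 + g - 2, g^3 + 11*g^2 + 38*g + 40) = g + 2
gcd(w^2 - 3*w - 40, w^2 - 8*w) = w - 8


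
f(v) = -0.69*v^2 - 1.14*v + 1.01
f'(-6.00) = 7.14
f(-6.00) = -16.99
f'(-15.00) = 19.56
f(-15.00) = -137.14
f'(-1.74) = 1.26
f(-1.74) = 0.90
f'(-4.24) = 4.71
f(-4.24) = -6.56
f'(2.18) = -4.15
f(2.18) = -4.75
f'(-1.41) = 0.81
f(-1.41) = 1.25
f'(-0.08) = -1.03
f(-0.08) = 1.10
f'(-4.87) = 5.58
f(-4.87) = -9.80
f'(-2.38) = 2.14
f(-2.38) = -0.19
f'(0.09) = -1.26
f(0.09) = 0.90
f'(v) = -1.38*v - 1.14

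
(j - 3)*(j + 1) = j^2 - 2*j - 3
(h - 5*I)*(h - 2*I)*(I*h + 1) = I*h^3 + 8*h^2 - 17*I*h - 10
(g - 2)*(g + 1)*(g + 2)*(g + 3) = g^4 + 4*g^3 - g^2 - 16*g - 12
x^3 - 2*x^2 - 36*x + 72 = (x - 6)*(x - 2)*(x + 6)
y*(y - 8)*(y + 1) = y^3 - 7*y^2 - 8*y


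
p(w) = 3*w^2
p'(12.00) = 72.00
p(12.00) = 432.00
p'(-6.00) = -36.00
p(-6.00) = 108.00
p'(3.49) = 20.94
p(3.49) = 36.54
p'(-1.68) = -10.08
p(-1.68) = 8.47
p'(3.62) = 21.72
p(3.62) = 39.31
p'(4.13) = 24.78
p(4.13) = 51.17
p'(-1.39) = -8.34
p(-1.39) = 5.80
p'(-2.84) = -17.04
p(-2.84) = 24.20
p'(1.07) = 6.42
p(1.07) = 3.43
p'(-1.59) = -9.54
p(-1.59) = 7.58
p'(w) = 6*w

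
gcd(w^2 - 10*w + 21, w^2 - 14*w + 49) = w - 7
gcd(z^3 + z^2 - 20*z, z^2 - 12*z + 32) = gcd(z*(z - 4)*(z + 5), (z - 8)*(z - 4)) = z - 4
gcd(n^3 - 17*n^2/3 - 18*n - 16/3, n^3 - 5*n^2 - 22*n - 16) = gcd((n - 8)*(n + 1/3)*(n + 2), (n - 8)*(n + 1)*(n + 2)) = n^2 - 6*n - 16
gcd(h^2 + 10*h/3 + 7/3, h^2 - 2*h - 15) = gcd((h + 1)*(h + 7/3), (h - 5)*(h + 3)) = 1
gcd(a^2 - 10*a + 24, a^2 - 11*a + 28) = a - 4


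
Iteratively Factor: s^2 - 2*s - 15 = (s + 3)*(s - 5)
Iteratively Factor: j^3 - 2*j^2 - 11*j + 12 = (j - 4)*(j^2 + 2*j - 3) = (j - 4)*(j - 1)*(j + 3)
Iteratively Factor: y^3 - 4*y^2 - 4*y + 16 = (y - 2)*(y^2 - 2*y - 8) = (y - 2)*(y + 2)*(y - 4)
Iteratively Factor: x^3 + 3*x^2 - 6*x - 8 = (x + 4)*(x^2 - x - 2) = (x - 2)*(x + 4)*(x + 1)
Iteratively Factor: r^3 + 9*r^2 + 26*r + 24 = (r + 3)*(r^2 + 6*r + 8) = (r + 3)*(r + 4)*(r + 2)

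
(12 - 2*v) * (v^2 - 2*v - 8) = -2*v^3 + 16*v^2 - 8*v - 96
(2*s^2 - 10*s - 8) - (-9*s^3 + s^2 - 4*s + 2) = 9*s^3 + s^2 - 6*s - 10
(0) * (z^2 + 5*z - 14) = 0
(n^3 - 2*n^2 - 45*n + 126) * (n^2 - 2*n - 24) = n^5 - 4*n^4 - 65*n^3 + 264*n^2 + 828*n - 3024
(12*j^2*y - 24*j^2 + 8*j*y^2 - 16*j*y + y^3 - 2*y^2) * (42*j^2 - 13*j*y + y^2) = 504*j^4*y - 1008*j^4 + 180*j^3*y^2 - 360*j^3*y - 50*j^2*y^3 + 100*j^2*y^2 - 5*j*y^4 + 10*j*y^3 + y^5 - 2*y^4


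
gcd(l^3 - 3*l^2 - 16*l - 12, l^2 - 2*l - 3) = l + 1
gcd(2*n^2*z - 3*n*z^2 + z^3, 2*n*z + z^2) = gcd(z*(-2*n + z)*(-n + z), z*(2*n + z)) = z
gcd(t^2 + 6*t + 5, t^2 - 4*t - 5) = t + 1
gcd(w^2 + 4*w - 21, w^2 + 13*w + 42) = w + 7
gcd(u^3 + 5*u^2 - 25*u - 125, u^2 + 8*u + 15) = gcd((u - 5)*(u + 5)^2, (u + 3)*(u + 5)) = u + 5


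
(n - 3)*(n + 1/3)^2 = n^3 - 7*n^2/3 - 17*n/9 - 1/3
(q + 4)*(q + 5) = q^2 + 9*q + 20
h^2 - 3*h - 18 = (h - 6)*(h + 3)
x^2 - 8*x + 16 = (x - 4)^2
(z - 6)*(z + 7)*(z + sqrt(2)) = z^3 + z^2 + sqrt(2)*z^2 - 42*z + sqrt(2)*z - 42*sqrt(2)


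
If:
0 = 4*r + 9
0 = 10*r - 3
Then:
No Solution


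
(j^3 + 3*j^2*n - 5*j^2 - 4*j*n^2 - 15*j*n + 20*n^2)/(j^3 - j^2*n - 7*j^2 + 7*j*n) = (j^2 + 4*j*n - 5*j - 20*n)/(j*(j - 7))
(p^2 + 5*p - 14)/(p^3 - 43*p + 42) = (p - 2)/(p^2 - 7*p + 6)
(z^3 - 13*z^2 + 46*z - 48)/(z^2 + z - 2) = (z^3 - 13*z^2 + 46*z - 48)/(z^2 + z - 2)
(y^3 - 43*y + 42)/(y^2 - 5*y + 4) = (y^2 + y - 42)/(y - 4)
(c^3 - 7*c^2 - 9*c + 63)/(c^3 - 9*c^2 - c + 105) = (c - 3)/(c - 5)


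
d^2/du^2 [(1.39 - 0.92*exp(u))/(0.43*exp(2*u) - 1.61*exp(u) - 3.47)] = (-0.170108*exp(4*u) + 0.391127999999998*exp(3*u) - 11.123283*exp(2*u) + 17.038859*exp(u) - 18.843141)*exp(u)/(0.079507*exp(6*u) - 0.893067*exp(5*u) + 1.419*exp(4*u) + 10.240405*exp(3*u) - 11.451*exp(2*u) - 58.157547*exp(u) - 41.781923)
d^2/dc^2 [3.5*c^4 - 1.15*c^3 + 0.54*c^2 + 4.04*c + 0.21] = 42.0*c^2 - 6.9*c + 1.08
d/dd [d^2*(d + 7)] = d*(3*d + 14)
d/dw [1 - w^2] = -2*w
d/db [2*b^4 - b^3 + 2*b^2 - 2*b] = 8*b^3 - 3*b^2 + 4*b - 2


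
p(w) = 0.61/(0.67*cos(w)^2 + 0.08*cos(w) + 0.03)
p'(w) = 0.61*(1.34*sin(w)*cos(w) + 0.08*sin(w))/(0.67*cos(w)^2 + 0.08*cos(w) + 0.03)^2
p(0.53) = 1.02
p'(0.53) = 1.07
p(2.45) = 1.67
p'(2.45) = -2.77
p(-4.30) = 5.78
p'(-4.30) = -22.92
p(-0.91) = 1.84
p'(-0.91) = -3.96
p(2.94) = 1.03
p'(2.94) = -0.43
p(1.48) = 14.26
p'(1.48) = 66.94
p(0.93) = 1.92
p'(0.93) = 4.28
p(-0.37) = 0.89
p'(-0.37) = -0.62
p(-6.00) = 0.84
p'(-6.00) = 0.44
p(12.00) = 1.06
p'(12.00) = -1.20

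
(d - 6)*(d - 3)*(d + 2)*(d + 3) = d^4 - 4*d^3 - 21*d^2 + 36*d + 108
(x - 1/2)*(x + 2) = x^2 + 3*x/2 - 1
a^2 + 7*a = a*(a + 7)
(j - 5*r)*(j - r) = j^2 - 6*j*r + 5*r^2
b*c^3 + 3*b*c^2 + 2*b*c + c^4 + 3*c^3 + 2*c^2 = c*(b + c)*(c + 1)*(c + 2)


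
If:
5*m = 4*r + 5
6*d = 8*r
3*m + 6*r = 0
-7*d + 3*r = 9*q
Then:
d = -10/21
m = 5/7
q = 95/378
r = -5/14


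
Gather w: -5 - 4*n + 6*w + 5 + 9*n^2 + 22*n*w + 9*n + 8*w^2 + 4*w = 9*n^2 + 5*n + 8*w^2 + w*(22*n + 10)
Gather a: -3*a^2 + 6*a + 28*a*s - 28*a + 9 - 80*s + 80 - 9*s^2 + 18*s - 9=-3*a^2 + a*(28*s - 22) - 9*s^2 - 62*s + 80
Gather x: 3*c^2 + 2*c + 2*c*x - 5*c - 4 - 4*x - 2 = 3*c^2 - 3*c + x*(2*c - 4) - 6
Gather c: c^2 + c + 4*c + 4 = c^2 + 5*c + 4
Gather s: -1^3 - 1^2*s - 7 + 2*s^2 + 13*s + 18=2*s^2 + 12*s + 10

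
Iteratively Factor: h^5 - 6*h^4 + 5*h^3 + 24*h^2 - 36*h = (h - 2)*(h^4 - 4*h^3 - 3*h^2 + 18*h) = (h - 2)*(h + 2)*(h^3 - 6*h^2 + 9*h) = h*(h - 2)*(h + 2)*(h^2 - 6*h + 9) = h*(h - 3)*(h - 2)*(h + 2)*(h - 3)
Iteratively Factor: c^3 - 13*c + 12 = (c + 4)*(c^2 - 4*c + 3) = (c - 1)*(c + 4)*(c - 3)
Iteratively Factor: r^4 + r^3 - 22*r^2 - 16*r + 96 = (r + 3)*(r^3 - 2*r^2 - 16*r + 32) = (r + 3)*(r + 4)*(r^2 - 6*r + 8) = (r - 2)*(r + 3)*(r + 4)*(r - 4)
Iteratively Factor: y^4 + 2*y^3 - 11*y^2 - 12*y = (y - 3)*(y^3 + 5*y^2 + 4*y) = y*(y - 3)*(y^2 + 5*y + 4) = y*(y - 3)*(y + 4)*(y + 1)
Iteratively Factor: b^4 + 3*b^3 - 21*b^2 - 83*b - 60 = (b + 3)*(b^3 - 21*b - 20) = (b + 1)*(b + 3)*(b^2 - b - 20) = (b - 5)*(b + 1)*(b + 3)*(b + 4)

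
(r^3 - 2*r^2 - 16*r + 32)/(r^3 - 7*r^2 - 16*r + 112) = (r - 2)/(r - 7)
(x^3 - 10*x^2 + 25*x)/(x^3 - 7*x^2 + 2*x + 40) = x*(x - 5)/(x^2 - 2*x - 8)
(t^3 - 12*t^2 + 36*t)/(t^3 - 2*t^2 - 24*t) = (t - 6)/(t + 4)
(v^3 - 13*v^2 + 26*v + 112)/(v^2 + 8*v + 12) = (v^2 - 15*v + 56)/(v + 6)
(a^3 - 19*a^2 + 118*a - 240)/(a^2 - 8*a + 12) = (a^2 - 13*a + 40)/(a - 2)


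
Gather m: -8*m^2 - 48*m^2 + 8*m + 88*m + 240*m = -56*m^2 + 336*m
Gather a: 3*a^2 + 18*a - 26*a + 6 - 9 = 3*a^2 - 8*a - 3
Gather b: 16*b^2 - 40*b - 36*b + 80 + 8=16*b^2 - 76*b + 88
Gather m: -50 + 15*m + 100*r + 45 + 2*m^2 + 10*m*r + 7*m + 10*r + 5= 2*m^2 + m*(10*r + 22) + 110*r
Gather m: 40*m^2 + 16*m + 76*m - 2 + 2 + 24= 40*m^2 + 92*m + 24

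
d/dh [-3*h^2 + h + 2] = 1 - 6*h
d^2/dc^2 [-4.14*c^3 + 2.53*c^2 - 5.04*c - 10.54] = 5.06 - 24.84*c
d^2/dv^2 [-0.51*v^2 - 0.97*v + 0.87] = -1.02000000000000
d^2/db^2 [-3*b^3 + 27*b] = -18*b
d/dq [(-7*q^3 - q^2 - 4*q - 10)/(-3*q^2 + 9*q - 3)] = (7*q^4 - 42*q^3 + 14*q^2 - 18*q + 34)/(3*(q^4 - 6*q^3 + 11*q^2 - 6*q + 1))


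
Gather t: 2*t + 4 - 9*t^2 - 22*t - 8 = -9*t^2 - 20*t - 4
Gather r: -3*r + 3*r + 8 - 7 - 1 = 0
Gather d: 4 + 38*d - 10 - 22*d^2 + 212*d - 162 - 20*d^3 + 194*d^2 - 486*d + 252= -20*d^3 + 172*d^2 - 236*d + 84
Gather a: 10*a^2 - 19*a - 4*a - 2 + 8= 10*a^2 - 23*a + 6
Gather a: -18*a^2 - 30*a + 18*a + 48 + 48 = -18*a^2 - 12*a + 96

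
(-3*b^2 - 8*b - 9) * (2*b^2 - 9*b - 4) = -6*b^4 + 11*b^3 + 66*b^2 + 113*b + 36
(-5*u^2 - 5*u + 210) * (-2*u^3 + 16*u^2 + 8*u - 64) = 10*u^5 - 70*u^4 - 540*u^3 + 3640*u^2 + 2000*u - 13440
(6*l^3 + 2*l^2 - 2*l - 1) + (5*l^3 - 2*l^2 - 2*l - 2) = 11*l^3 - 4*l - 3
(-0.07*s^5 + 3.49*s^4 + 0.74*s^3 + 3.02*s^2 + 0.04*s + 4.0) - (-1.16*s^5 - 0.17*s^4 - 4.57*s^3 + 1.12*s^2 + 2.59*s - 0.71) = 1.09*s^5 + 3.66*s^4 + 5.31*s^3 + 1.9*s^2 - 2.55*s + 4.71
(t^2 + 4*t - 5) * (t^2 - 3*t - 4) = t^4 + t^3 - 21*t^2 - t + 20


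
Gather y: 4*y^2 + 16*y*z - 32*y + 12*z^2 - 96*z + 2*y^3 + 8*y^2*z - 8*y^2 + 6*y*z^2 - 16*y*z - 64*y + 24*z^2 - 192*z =2*y^3 + y^2*(8*z - 4) + y*(6*z^2 - 96) + 36*z^2 - 288*z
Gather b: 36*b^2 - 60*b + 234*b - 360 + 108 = 36*b^2 + 174*b - 252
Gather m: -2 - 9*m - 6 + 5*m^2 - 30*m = 5*m^2 - 39*m - 8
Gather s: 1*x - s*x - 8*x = -s*x - 7*x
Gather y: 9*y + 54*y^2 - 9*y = 54*y^2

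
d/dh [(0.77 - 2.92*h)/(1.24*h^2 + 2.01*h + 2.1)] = (3.6208*h^2 - 1.9096*h - 7.6797)/(1.5376*h^4 + 4.9848*h^3 + 9.2481*h^2 + 8.442*h + 4.41)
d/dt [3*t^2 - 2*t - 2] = 6*t - 2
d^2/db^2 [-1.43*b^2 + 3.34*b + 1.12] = -2.86000000000000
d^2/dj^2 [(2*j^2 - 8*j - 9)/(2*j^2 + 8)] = (-8*j^3 - 51*j^2 + 96*j + 68)/(j^6 + 12*j^4 + 48*j^2 + 64)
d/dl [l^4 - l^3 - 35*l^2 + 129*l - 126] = 4*l^3 - 3*l^2 - 70*l + 129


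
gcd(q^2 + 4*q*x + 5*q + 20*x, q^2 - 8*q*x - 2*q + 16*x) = 1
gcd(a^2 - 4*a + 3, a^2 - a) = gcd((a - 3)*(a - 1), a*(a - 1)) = a - 1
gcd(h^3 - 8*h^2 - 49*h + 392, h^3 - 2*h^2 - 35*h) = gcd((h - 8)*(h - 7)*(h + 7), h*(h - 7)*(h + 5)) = h - 7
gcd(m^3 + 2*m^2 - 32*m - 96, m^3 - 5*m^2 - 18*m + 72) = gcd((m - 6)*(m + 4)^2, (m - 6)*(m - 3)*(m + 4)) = m^2 - 2*m - 24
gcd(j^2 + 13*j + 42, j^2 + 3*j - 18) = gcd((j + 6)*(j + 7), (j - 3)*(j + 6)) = j + 6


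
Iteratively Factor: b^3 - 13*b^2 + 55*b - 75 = (b - 3)*(b^2 - 10*b + 25) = (b - 5)*(b - 3)*(b - 5)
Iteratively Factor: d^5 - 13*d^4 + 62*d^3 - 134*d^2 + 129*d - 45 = (d - 1)*(d^4 - 12*d^3 + 50*d^2 - 84*d + 45) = (d - 3)*(d - 1)*(d^3 - 9*d^2 + 23*d - 15) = (d - 3)^2*(d - 1)*(d^2 - 6*d + 5) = (d - 3)^2*(d - 1)^2*(d - 5)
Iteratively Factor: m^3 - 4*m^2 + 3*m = (m - 3)*(m^2 - m) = (m - 3)*(m - 1)*(m)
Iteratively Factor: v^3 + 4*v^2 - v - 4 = (v + 4)*(v^2 - 1) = (v + 1)*(v + 4)*(v - 1)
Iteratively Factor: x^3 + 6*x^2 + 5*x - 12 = (x - 1)*(x^2 + 7*x + 12) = (x - 1)*(x + 3)*(x + 4)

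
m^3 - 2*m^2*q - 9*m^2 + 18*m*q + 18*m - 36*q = (m - 6)*(m - 3)*(m - 2*q)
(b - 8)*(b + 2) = b^2 - 6*b - 16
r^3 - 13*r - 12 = (r - 4)*(r + 1)*(r + 3)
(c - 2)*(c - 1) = c^2 - 3*c + 2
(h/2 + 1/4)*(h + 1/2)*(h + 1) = h^3/2 + h^2 + 5*h/8 + 1/8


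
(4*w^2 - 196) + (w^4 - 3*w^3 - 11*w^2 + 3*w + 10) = w^4 - 3*w^3 - 7*w^2 + 3*w - 186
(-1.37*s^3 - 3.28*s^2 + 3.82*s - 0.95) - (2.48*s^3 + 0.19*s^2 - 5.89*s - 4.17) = -3.85*s^3 - 3.47*s^2 + 9.71*s + 3.22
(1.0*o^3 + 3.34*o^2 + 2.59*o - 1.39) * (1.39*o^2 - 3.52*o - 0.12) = 1.39*o^5 + 1.1226*o^4 - 8.2767*o^3 - 11.4497*o^2 + 4.582*o + 0.1668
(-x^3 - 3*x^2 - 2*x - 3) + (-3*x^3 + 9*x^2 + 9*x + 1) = -4*x^3 + 6*x^2 + 7*x - 2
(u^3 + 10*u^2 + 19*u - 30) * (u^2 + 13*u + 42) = u^5 + 23*u^4 + 191*u^3 + 637*u^2 + 408*u - 1260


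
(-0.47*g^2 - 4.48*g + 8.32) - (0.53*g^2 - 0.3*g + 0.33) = -1.0*g^2 - 4.18*g + 7.99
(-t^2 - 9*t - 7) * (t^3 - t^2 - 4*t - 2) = -t^5 - 8*t^4 + 6*t^3 + 45*t^2 + 46*t + 14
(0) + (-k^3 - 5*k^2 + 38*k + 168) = -k^3 - 5*k^2 + 38*k + 168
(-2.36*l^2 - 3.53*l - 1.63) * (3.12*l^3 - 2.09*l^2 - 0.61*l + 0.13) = -7.3632*l^5 - 6.0812*l^4 + 3.7317*l^3 + 5.2532*l^2 + 0.5354*l - 0.2119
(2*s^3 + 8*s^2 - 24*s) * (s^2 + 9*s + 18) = 2*s^5 + 26*s^4 + 84*s^3 - 72*s^2 - 432*s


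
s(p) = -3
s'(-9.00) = 0.00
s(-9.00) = -3.00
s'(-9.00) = 0.00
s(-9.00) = -3.00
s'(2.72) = 0.00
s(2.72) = -3.00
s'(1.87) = 0.00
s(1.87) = -3.00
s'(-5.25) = 0.00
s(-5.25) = -3.00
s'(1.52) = 0.00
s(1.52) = -3.00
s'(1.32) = 0.00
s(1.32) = -3.00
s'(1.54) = 0.00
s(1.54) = -3.00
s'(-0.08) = 0.00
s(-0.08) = -3.00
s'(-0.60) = 0.00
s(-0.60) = -3.00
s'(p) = 0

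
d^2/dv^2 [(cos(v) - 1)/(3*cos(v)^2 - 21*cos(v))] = (-3*sin(v)^4/cos(v)^3 + sin(v)^2 - 20 + 37/cos(v) + 42/cos(v)^2 - 95/cos(v)^3)/(3*(cos(v) - 7)^3)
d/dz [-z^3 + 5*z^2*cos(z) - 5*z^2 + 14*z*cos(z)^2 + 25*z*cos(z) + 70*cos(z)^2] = -5*z^2*sin(z) - 3*z^2 - 25*z*sin(z) - 14*z*sin(2*z) + 10*z*cos(z) - 10*z - 70*sin(2*z) + 14*cos(z)^2 + 25*cos(z)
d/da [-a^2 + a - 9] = 1 - 2*a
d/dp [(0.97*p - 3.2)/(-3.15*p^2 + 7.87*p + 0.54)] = (3.0555*p^2 - 20.16*p + 25.7078)/(9.9225*p^4 - 49.581*p^3 + 58.5349*p^2 + 8.4996*p + 0.2916)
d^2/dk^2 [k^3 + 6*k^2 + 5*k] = 6*k + 12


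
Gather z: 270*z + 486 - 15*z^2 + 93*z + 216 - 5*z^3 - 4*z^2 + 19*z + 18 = -5*z^3 - 19*z^2 + 382*z + 720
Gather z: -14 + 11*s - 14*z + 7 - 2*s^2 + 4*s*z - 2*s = -2*s^2 + 9*s + z*(4*s - 14) - 7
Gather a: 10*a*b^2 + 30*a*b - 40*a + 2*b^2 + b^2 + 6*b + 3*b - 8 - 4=a*(10*b^2 + 30*b - 40) + 3*b^2 + 9*b - 12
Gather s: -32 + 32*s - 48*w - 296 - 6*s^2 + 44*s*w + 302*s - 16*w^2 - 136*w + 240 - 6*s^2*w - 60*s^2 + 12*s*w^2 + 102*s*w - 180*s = s^2*(-6*w - 66) + s*(12*w^2 + 146*w + 154) - 16*w^2 - 184*w - 88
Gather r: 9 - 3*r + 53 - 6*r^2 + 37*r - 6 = -6*r^2 + 34*r + 56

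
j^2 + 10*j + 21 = (j + 3)*(j + 7)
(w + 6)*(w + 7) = w^2 + 13*w + 42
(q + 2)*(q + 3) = q^2 + 5*q + 6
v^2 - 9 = (v - 3)*(v + 3)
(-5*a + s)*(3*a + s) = -15*a^2 - 2*a*s + s^2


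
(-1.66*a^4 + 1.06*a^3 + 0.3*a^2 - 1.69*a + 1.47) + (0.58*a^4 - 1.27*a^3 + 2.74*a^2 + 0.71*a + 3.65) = -1.08*a^4 - 0.21*a^3 + 3.04*a^2 - 0.98*a + 5.12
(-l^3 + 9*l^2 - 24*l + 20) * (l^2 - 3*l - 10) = -l^5 + 12*l^4 - 41*l^3 + 2*l^2 + 180*l - 200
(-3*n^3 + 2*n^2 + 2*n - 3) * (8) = -24*n^3 + 16*n^2 + 16*n - 24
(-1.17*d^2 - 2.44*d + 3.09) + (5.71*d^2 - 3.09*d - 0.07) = 4.54*d^2 - 5.53*d + 3.02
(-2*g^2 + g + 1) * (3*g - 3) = -6*g^3 + 9*g^2 - 3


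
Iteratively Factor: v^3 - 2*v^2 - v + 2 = (v - 1)*(v^2 - v - 2) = (v - 2)*(v - 1)*(v + 1)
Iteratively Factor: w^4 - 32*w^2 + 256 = (w + 4)*(w^3 - 4*w^2 - 16*w + 64) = (w + 4)^2*(w^2 - 8*w + 16) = (w - 4)*(w + 4)^2*(w - 4)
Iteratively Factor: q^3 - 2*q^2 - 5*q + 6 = (q - 3)*(q^2 + q - 2) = (q - 3)*(q - 1)*(q + 2)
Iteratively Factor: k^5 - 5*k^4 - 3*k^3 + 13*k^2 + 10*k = (k + 1)*(k^4 - 6*k^3 + 3*k^2 + 10*k) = (k + 1)^2*(k^3 - 7*k^2 + 10*k) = k*(k + 1)^2*(k^2 - 7*k + 10) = k*(k - 2)*(k + 1)^2*(k - 5)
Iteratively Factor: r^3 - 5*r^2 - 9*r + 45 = (r - 5)*(r^2 - 9) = (r - 5)*(r + 3)*(r - 3)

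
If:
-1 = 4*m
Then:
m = -1/4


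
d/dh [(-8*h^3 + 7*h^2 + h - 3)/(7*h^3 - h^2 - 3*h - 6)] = (-41*h^4 + 34*h^3 + 187*h^2 - 90*h - 15)/(49*h^6 - 14*h^5 - 41*h^4 - 78*h^3 + 21*h^2 + 36*h + 36)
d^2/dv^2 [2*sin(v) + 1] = -2*sin(v)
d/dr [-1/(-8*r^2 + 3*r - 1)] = (3 - 16*r)/(8*r^2 - 3*r + 1)^2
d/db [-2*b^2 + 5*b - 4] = 5 - 4*b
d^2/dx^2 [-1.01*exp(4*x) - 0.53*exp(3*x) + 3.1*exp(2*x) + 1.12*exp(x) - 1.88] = (-16.16*exp(3*x) - 4.77*exp(2*x) + 12.4*exp(x) + 1.12)*exp(x)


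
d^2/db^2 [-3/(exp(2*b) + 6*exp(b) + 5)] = 6*(-4*(exp(b) + 3)^2*exp(b) + (2*exp(b) + 3)*(exp(2*b) + 6*exp(b) + 5))*exp(b)/(exp(2*b) + 6*exp(b) + 5)^3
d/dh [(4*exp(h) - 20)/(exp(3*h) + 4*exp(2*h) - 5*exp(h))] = 4*(-2*exp(3*h) + 11*exp(2*h) + 40*exp(h) - 25)*exp(-h)/(exp(4*h) + 8*exp(3*h) + 6*exp(2*h) - 40*exp(h) + 25)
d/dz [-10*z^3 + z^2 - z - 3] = -30*z^2 + 2*z - 1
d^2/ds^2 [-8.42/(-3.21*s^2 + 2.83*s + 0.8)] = (173.521044*s^2 - 152.979612*s - 8.42*(6.42*s - 2.83)*(12.84*s - 5.66) - 43.24512)/(-3.21*s^2 + 2.83*s + 0.8)^3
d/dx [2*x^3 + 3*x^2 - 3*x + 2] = 6*x^2 + 6*x - 3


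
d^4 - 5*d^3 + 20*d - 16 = (d - 4)*(d - 2)*(d - 1)*(d + 2)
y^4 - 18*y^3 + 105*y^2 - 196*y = y*(y - 7)^2*(y - 4)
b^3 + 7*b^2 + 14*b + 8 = (b + 1)*(b + 2)*(b + 4)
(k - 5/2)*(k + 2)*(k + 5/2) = k^3 + 2*k^2 - 25*k/4 - 25/2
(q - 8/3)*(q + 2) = q^2 - 2*q/3 - 16/3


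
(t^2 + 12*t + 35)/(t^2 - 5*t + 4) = (t^2 + 12*t + 35)/(t^2 - 5*t + 4)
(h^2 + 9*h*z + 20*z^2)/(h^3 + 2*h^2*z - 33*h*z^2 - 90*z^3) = (-h - 4*z)/(-h^2 + 3*h*z + 18*z^2)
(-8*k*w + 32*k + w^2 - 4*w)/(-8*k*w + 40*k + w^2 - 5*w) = (w - 4)/(w - 5)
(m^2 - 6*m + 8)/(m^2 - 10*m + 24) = (m - 2)/(m - 6)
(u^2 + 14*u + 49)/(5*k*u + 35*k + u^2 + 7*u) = (u + 7)/(5*k + u)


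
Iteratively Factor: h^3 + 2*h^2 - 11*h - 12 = (h - 3)*(h^2 + 5*h + 4) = (h - 3)*(h + 1)*(h + 4)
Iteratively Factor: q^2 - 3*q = (q - 3)*(q)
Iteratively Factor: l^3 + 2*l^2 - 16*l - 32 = (l + 2)*(l^2 - 16) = (l - 4)*(l + 2)*(l + 4)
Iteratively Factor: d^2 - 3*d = (d)*(d - 3)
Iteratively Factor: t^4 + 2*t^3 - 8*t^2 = (t + 4)*(t^3 - 2*t^2) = (t - 2)*(t + 4)*(t^2) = t*(t - 2)*(t + 4)*(t)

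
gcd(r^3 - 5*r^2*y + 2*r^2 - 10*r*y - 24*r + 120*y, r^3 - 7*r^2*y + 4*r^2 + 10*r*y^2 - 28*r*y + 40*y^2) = -r + 5*y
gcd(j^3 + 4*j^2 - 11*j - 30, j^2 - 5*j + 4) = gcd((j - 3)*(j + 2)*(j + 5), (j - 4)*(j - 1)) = 1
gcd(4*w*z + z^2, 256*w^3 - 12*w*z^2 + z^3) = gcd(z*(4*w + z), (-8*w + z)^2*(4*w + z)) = 4*w + z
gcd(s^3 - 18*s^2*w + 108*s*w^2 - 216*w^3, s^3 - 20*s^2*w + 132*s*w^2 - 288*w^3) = s^2 - 12*s*w + 36*w^2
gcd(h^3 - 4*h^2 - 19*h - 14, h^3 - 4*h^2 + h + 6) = h + 1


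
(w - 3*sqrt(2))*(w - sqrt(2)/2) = w^2 - 7*sqrt(2)*w/2 + 3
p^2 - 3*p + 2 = (p - 2)*(p - 1)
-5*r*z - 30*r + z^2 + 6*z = (-5*r + z)*(z + 6)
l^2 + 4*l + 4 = (l + 2)^2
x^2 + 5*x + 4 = (x + 1)*(x + 4)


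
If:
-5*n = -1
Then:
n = 1/5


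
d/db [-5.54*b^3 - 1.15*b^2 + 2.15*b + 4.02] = -16.62*b^2 - 2.3*b + 2.15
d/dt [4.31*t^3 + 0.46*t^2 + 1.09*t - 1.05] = 12.93*t^2 + 0.92*t + 1.09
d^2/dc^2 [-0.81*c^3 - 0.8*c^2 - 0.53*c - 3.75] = -4.86*c - 1.6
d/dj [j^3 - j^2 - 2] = j*(3*j - 2)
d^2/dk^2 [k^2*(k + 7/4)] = 6*k + 7/2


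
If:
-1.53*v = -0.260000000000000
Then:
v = 0.17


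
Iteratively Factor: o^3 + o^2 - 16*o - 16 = (o + 4)*(o^2 - 3*o - 4) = (o + 1)*(o + 4)*(o - 4)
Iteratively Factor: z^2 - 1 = (z + 1)*(z - 1)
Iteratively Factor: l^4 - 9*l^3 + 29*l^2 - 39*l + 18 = (l - 3)*(l^3 - 6*l^2 + 11*l - 6) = (l - 3)*(l - 2)*(l^2 - 4*l + 3) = (l - 3)^2*(l - 2)*(l - 1)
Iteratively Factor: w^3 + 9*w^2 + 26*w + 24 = (w + 2)*(w^2 + 7*w + 12) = (w + 2)*(w + 4)*(w + 3)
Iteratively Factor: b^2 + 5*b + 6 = (b + 2)*(b + 3)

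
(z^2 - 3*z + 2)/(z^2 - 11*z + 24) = (z^2 - 3*z + 2)/(z^2 - 11*z + 24)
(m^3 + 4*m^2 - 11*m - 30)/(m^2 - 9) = (m^2 + 7*m + 10)/(m + 3)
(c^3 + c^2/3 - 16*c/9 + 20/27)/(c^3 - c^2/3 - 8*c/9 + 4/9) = (c + 5/3)/(c + 1)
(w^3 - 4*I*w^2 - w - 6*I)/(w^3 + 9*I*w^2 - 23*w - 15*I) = (w^2 - 5*I*w - 6)/(w^2 + 8*I*w - 15)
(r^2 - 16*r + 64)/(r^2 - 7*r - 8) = (r - 8)/(r + 1)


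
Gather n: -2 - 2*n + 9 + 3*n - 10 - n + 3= 0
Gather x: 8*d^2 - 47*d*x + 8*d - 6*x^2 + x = 8*d^2 + 8*d - 6*x^2 + x*(1 - 47*d)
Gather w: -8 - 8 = -16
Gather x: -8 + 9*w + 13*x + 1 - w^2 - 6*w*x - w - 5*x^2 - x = -w^2 + 8*w - 5*x^2 + x*(12 - 6*w) - 7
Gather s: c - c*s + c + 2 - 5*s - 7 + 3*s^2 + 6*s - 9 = 2*c + 3*s^2 + s*(1 - c) - 14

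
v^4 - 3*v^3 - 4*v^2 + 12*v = v*(v - 3)*(v - 2)*(v + 2)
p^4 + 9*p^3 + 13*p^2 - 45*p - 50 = (p - 2)*(p + 1)*(p + 5)^2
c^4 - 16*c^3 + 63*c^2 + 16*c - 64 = (c - 8)^2*(c - 1)*(c + 1)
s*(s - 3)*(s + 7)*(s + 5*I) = s^4 + 4*s^3 + 5*I*s^3 - 21*s^2 + 20*I*s^2 - 105*I*s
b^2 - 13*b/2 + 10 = (b - 4)*(b - 5/2)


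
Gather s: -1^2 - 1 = -2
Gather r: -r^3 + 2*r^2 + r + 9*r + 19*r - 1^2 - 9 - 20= -r^3 + 2*r^2 + 29*r - 30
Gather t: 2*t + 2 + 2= 2*t + 4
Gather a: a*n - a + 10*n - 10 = a*(n - 1) + 10*n - 10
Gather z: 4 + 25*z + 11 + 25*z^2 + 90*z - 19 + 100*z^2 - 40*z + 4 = 125*z^2 + 75*z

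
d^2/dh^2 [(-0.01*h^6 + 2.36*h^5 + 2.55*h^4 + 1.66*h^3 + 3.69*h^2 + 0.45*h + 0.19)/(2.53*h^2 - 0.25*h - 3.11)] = (-0.768108*h^8 + 90.826494*h^7 + 11.424112*h^6 - 342.525834*h^5 - 67.28337*h^4 + 525.004036*h^3 + 485.211348*h^2 + 116.857476*h + 73.694052)/(16.194277*h^6 - 4.800675*h^5 - 59.246022*h^4 + 11.786825*h^3 + 72.828114*h^2 - 7.254075*h - 30.080231)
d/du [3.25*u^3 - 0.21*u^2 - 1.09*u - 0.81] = 9.75*u^2 - 0.42*u - 1.09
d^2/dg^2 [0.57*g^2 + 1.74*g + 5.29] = 1.14000000000000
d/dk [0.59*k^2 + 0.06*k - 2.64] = 1.18*k + 0.06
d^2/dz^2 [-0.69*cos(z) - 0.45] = 0.69*cos(z)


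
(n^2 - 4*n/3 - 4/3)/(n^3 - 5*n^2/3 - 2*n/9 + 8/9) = 3*(n - 2)/(3*n^2 - 7*n + 4)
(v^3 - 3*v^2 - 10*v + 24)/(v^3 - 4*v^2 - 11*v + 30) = (v - 4)/(v - 5)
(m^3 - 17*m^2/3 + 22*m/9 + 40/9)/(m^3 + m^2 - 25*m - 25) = (9*m^2 - 6*m - 8)/(9*(m^2 + 6*m + 5))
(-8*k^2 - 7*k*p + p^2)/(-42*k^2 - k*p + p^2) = (8*k^2 + 7*k*p - p^2)/(42*k^2 + k*p - p^2)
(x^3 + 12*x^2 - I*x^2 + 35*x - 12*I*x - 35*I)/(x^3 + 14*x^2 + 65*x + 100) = (x^2 + x*(7 - I) - 7*I)/(x^2 + 9*x + 20)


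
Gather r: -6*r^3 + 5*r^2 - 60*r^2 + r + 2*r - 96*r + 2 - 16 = -6*r^3 - 55*r^2 - 93*r - 14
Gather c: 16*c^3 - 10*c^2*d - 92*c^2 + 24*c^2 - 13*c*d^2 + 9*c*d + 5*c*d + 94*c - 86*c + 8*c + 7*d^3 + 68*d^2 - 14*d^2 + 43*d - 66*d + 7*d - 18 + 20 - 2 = 16*c^3 + c^2*(-10*d - 68) + c*(-13*d^2 + 14*d + 16) + 7*d^3 + 54*d^2 - 16*d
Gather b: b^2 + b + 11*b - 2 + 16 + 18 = b^2 + 12*b + 32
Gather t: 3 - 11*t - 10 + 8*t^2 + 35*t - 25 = 8*t^2 + 24*t - 32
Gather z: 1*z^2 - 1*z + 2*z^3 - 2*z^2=2*z^3 - z^2 - z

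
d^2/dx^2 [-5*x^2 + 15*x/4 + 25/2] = -10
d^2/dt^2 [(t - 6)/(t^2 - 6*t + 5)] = 2*(3*(4 - t)*(t^2 - 6*t + 5) + 4*(t - 6)*(t - 3)^2)/(t^2 - 6*t + 5)^3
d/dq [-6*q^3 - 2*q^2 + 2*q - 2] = -18*q^2 - 4*q + 2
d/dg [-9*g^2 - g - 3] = -18*g - 1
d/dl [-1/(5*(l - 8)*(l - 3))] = (2*l - 11)/(5*(l - 8)^2*(l - 3)^2)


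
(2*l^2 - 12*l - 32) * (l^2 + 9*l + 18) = 2*l^4 + 6*l^3 - 104*l^2 - 504*l - 576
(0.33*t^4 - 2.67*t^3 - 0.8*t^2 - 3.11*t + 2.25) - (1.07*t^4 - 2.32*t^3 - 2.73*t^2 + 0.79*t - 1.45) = -0.74*t^4 - 0.35*t^3 + 1.93*t^2 - 3.9*t + 3.7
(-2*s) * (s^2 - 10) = -2*s^3 + 20*s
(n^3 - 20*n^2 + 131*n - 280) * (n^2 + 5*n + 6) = n^5 - 15*n^4 + 37*n^3 + 255*n^2 - 614*n - 1680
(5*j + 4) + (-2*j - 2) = 3*j + 2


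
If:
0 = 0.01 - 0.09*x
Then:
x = 0.11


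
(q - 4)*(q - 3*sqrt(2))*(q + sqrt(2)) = q^3 - 4*q^2 - 2*sqrt(2)*q^2 - 6*q + 8*sqrt(2)*q + 24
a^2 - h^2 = (a - h)*(a + h)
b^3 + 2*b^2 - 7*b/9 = b*(b - 1/3)*(b + 7/3)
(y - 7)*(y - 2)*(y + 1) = y^3 - 8*y^2 + 5*y + 14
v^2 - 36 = (v - 6)*(v + 6)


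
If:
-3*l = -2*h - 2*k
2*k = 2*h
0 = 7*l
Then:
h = 0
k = 0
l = 0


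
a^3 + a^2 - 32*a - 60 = (a - 6)*(a + 2)*(a + 5)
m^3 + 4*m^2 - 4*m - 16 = (m - 2)*(m + 2)*(m + 4)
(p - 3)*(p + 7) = p^2 + 4*p - 21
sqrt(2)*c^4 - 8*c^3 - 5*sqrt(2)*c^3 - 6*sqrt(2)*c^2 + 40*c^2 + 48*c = c*(c - 6)*(c - 4*sqrt(2))*(sqrt(2)*c + sqrt(2))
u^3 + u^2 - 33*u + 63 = (u - 3)^2*(u + 7)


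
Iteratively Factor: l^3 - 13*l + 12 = (l - 3)*(l^2 + 3*l - 4) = (l - 3)*(l - 1)*(l + 4)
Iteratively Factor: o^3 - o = (o + 1)*(o^2 - o) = (o - 1)*(o + 1)*(o)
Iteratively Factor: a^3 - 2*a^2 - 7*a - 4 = (a + 1)*(a^2 - 3*a - 4) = (a + 1)^2*(a - 4)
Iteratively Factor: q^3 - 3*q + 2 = (q - 1)*(q^2 + q - 2) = (q - 1)^2*(q + 2)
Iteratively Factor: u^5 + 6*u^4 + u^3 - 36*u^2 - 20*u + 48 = (u - 2)*(u^4 + 8*u^3 + 17*u^2 - 2*u - 24) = (u - 2)*(u - 1)*(u^3 + 9*u^2 + 26*u + 24) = (u - 2)*(u - 1)*(u + 3)*(u^2 + 6*u + 8) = (u - 2)*(u - 1)*(u + 3)*(u + 4)*(u + 2)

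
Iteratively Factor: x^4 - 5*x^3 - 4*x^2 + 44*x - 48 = (x - 4)*(x^3 - x^2 - 8*x + 12) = (x - 4)*(x - 2)*(x^2 + x - 6) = (x - 4)*(x - 2)*(x + 3)*(x - 2)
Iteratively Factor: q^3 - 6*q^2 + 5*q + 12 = (q - 3)*(q^2 - 3*q - 4) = (q - 4)*(q - 3)*(q + 1)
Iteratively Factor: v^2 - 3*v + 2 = (v - 1)*(v - 2)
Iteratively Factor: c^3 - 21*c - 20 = (c + 1)*(c^2 - c - 20) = (c - 5)*(c + 1)*(c + 4)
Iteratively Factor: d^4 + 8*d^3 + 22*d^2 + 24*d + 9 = (d + 3)*(d^3 + 5*d^2 + 7*d + 3) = (d + 1)*(d + 3)*(d^2 + 4*d + 3) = (d + 1)*(d + 3)^2*(d + 1)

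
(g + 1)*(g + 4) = g^2 + 5*g + 4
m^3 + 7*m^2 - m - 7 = (m - 1)*(m + 1)*(m + 7)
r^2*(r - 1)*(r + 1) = r^4 - r^2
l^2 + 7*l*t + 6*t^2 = (l + t)*(l + 6*t)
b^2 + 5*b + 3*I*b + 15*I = (b + 5)*(b + 3*I)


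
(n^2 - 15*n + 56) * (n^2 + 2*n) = n^4 - 13*n^3 + 26*n^2 + 112*n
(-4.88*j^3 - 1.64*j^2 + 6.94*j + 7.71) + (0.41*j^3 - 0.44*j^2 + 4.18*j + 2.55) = -4.47*j^3 - 2.08*j^2 + 11.12*j + 10.26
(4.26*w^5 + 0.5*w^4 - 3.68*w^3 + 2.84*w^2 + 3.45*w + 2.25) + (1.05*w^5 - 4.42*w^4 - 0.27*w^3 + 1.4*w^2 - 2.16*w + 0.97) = 5.31*w^5 - 3.92*w^4 - 3.95*w^3 + 4.24*w^2 + 1.29*w + 3.22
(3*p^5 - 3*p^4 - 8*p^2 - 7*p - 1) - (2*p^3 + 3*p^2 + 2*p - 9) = 3*p^5 - 3*p^4 - 2*p^3 - 11*p^2 - 9*p + 8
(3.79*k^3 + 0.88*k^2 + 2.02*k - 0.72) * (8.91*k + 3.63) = 33.7689*k^4 + 21.5985*k^3 + 21.1926*k^2 + 0.917400000000001*k - 2.6136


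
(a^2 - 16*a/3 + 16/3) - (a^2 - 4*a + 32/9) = 16/9 - 4*a/3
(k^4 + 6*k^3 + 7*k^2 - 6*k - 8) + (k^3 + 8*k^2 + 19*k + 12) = k^4 + 7*k^3 + 15*k^2 + 13*k + 4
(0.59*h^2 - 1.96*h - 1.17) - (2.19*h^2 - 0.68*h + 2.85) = -1.6*h^2 - 1.28*h - 4.02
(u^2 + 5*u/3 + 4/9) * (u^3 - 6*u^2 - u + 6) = u^5 - 13*u^4/3 - 95*u^3/9 + 5*u^2/3 + 86*u/9 + 8/3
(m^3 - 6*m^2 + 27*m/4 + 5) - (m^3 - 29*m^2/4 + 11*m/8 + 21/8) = 5*m^2/4 + 43*m/8 + 19/8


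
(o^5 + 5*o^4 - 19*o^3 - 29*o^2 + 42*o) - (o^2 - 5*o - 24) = o^5 + 5*o^4 - 19*o^3 - 30*o^2 + 47*o + 24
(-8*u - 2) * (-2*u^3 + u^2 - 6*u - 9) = 16*u^4 - 4*u^3 + 46*u^2 + 84*u + 18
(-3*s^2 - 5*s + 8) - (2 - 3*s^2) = 6 - 5*s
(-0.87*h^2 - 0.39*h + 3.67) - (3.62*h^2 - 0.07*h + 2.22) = -4.49*h^2 - 0.32*h + 1.45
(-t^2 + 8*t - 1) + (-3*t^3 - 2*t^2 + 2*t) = -3*t^3 - 3*t^2 + 10*t - 1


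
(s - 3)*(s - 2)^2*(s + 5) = s^4 - 2*s^3 - 19*s^2 + 68*s - 60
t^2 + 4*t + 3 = (t + 1)*(t + 3)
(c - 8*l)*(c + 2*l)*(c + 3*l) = c^3 - 3*c^2*l - 34*c*l^2 - 48*l^3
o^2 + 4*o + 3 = (o + 1)*(o + 3)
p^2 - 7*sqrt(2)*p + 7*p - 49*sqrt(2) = (p + 7)*(p - 7*sqrt(2))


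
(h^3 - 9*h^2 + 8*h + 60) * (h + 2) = h^4 - 7*h^3 - 10*h^2 + 76*h + 120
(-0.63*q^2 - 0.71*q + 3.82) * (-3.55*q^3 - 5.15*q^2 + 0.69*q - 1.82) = 2.2365*q^5 + 5.765*q^4 - 10.3392*q^3 - 19.0163*q^2 + 3.928*q - 6.9524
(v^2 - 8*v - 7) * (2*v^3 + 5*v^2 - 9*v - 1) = 2*v^5 - 11*v^4 - 63*v^3 + 36*v^2 + 71*v + 7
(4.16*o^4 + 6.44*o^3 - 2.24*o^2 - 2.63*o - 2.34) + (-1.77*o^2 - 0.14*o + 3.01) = 4.16*o^4 + 6.44*o^3 - 4.01*o^2 - 2.77*o + 0.67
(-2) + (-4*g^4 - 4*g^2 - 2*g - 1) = -4*g^4 - 4*g^2 - 2*g - 3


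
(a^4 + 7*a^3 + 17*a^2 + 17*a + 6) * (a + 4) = a^5 + 11*a^4 + 45*a^3 + 85*a^2 + 74*a + 24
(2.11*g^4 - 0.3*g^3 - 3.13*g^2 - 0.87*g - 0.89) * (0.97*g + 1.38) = 2.0467*g^5 + 2.6208*g^4 - 3.4501*g^3 - 5.1633*g^2 - 2.0639*g - 1.2282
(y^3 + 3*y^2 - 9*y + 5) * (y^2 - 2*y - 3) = y^5 + y^4 - 18*y^3 + 14*y^2 + 17*y - 15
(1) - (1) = 0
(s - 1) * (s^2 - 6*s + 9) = s^3 - 7*s^2 + 15*s - 9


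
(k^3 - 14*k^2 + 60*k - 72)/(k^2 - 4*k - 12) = (k^2 - 8*k + 12)/(k + 2)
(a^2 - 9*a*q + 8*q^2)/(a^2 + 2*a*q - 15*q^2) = (a^2 - 9*a*q + 8*q^2)/(a^2 + 2*a*q - 15*q^2)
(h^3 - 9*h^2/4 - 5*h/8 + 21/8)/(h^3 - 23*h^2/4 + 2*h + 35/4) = (h - 3/2)/(h - 5)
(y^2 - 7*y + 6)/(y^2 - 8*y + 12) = (y - 1)/(y - 2)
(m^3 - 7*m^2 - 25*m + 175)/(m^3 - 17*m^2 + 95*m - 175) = (m + 5)/(m - 5)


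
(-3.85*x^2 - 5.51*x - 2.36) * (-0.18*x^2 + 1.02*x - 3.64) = 0.693*x^4 - 2.9352*x^3 + 8.8186*x^2 + 17.6492*x + 8.5904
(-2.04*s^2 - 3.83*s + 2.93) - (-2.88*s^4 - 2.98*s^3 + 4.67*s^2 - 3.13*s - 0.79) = 2.88*s^4 + 2.98*s^3 - 6.71*s^2 - 0.7*s + 3.72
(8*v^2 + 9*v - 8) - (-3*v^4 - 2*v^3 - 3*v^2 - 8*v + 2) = 3*v^4 + 2*v^3 + 11*v^2 + 17*v - 10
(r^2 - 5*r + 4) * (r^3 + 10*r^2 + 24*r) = r^5 + 5*r^4 - 22*r^3 - 80*r^2 + 96*r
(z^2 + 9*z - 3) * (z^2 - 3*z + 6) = z^4 + 6*z^3 - 24*z^2 + 63*z - 18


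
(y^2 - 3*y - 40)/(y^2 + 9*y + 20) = (y - 8)/(y + 4)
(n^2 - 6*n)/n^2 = (n - 6)/n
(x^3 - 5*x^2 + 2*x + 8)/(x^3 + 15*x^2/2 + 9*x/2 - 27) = 2*(x^3 - 5*x^2 + 2*x + 8)/(2*x^3 + 15*x^2 + 9*x - 54)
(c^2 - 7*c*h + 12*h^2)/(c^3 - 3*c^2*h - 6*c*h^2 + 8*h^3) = (c - 3*h)/(c^2 + c*h - 2*h^2)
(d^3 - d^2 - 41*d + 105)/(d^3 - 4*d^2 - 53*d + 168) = (d - 5)/(d - 8)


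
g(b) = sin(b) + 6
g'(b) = cos(b)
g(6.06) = 5.78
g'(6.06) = 0.98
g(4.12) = 5.17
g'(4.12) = -0.56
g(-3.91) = 6.69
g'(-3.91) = -0.72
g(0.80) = 6.72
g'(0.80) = 0.70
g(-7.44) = 5.08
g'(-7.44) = 0.40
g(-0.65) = 5.39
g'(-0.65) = 0.80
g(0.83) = 6.74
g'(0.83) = 0.67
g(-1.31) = 5.03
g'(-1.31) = 0.26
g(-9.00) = 5.59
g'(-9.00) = -0.91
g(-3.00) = 5.86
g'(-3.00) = -0.99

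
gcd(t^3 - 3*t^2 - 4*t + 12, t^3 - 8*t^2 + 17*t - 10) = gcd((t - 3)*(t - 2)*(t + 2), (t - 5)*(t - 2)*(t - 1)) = t - 2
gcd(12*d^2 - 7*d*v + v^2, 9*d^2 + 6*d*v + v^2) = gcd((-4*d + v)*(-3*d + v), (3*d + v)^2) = 1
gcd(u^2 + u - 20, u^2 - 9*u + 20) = u - 4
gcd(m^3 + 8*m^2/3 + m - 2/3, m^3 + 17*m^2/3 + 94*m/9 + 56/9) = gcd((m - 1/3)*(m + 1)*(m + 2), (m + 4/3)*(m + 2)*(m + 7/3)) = m + 2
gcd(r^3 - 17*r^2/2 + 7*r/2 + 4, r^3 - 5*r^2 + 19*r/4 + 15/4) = r + 1/2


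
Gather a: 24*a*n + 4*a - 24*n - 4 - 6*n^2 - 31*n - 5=a*(24*n + 4) - 6*n^2 - 55*n - 9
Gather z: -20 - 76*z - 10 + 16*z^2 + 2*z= 16*z^2 - 74*z - 30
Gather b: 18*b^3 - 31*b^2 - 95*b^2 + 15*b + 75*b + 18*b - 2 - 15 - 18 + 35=18*b^3 - 126*b^2 + 108*b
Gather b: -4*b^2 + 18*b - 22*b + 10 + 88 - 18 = -4*b^2 - 4*b + 80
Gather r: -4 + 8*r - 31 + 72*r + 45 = 80*r + 10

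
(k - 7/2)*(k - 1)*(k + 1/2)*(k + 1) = k^4 - 3*k^3 - 11*k^2/4 + 3*k + 7/4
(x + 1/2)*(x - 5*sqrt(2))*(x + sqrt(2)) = x^3 - 4*sqrt(2)*x^2 + x^2/2 - 10*x - 2*sqrt(2)*x - 5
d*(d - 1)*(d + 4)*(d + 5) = d^4 + 8*d^3 + 11*d^2 - 20*d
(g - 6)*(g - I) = g^2 - 6*g - I*g + 6*I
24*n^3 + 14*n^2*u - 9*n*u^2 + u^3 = (-6*n + u)*(-4*n + u)*(n + u)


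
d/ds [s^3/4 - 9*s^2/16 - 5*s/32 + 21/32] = 3*s^2/4 - 9*s/8 - 5/32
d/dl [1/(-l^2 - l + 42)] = (2*l + 1)/(l^2 + l - 42)^2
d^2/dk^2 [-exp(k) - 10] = -exp(k)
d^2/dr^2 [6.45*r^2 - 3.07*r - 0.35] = 12.9000000000000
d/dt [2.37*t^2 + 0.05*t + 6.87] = 4.74*t + 0.05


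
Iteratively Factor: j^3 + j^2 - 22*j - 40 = (j - 5)*(j^2 + 6*j + 8) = (j - 5)*(j + 4)*(j + 2)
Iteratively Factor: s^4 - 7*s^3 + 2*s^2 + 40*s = (s - 5)*(s^3 - 2*s^2 - 8*s) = (s - 5)*(s + 2)*(s^2 - 4*s) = s*(s - 5)*(s + 2)*(s - 4)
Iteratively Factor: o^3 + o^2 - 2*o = (o)*(o^2 + o - 2) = o*(o + 2)*(o - 1)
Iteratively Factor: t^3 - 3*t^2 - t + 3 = (t + 1)*(t^2 - 4*t + 3) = (t - 1)*(t + 1)*(t - 3)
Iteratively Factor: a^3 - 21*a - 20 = (a - 5)*(a^2 + 5*a + 4) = (a - 5)*(a + 4)*(a + 1)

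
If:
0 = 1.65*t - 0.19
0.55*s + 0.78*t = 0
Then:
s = -0.16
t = 0.12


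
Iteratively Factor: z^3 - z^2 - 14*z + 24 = (z + 4)*(z^2 - 5*z + 6) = (z - 2)*(z + 4)*(z - 3)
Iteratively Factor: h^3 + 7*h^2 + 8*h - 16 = (h + 4)*(h^2 + 3*h - 4) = (h + 4)^2*(h - 1)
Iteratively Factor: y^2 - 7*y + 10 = (y - 5)*(y - 2)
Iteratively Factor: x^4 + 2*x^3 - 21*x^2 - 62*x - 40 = (x + 1)*(x^3 + x^2 - 22*x - 40) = (x + 1)*(x + 2)*(x^2 - x - 20) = (x - 5)*(x + 1)*(x + 2)*(x + 4)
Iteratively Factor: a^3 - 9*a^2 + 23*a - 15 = (a - 1)*(a^2 - 8*a + 15) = (a - 5)*(a - 1)*(a - 3)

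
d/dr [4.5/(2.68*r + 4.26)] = -12.06/(2.68*r + 4.26)^2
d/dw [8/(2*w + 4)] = -4/(w + 2)^2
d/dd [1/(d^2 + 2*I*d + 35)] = 2*(-d - I)/(d^2 + 2*I*d + 35)^2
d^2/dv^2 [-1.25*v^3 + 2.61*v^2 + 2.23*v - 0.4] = 5.22 - 7.5*v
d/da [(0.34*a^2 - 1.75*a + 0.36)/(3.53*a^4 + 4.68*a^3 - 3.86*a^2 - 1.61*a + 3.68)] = (-2.4004*a^5 + 16.9413*a^4 + 11.2968*a^3 - 12.3568*a^2 + 5.2816*a - 5.8604)/(12.4609*a^8 + 33.0408*a^7 - 5.3492*a^6 - 47.4962*a^5 + 25.8108*a^4 + 46.874*a^3 - 25.8175*a^2 - 11.8496*a + 13.5424)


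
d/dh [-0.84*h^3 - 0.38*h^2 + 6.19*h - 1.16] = -2.52*h^2 - 0.76*h + 6.19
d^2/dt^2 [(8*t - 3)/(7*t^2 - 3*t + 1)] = 2*(3*(15 - 56*t)*(7*t^2 - 3*t + 1) + (8*t - 3)*(14*t - 3)^2)/(7*t^2 - 3*t + 1)^3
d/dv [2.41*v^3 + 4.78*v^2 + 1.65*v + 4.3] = 7.23*v^2 + 9.56*v + 1.65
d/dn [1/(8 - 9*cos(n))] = -9*sin(n)/(9*cos(n) - 8)^2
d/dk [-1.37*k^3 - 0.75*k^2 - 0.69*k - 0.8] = -4.11*k^2 - 1.5*k - 0.69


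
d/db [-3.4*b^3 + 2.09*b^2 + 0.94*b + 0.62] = -10.2*b^2 + 4.18*b + 0.94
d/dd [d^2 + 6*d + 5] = 2*d + 6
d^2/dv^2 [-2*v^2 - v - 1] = -4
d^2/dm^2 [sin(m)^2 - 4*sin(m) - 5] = 4*sin(m) + 2*cos(2*m)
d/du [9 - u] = -1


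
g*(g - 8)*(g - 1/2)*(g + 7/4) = g^4 - 27*g^3/4 - 87*g^2/8 + 7*g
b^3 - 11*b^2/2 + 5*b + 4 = (b - 4)*(b - 2)*(b + 1/2)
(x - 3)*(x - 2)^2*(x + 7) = x^4 - 33*x^2 + 100*x - 84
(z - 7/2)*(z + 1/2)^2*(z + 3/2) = z^4 - z^3 - 7*z^2 - 23*z/4 - 21/16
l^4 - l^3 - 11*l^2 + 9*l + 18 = (l - 3)*(l - 2)*(l + 1)*(l + 3)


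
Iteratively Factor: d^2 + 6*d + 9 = (d + 3)*(d + 3)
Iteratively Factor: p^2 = (p)*(p)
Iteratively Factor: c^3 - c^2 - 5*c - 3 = (c + 1)*(c^2 - 2*c - 3) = (c + 1)^2*(c - 3)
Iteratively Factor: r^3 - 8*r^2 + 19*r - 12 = (r - 1)*(r^2 - 7*r + 12) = (r - 4)*(r - 1)*(r - 3)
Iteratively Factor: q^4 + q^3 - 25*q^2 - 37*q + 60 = (q + 3)*(q^3 - 2*q^2 - 19*q + 20) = (q - 1)*(q + 3)*(q^2 - q - 20) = (q - 5)*(q - 1)*(q + 3)*(q + 4)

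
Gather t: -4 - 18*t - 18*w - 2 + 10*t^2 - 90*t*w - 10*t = 10*t^2 + t*(-90*w - 28) - 18*w - 6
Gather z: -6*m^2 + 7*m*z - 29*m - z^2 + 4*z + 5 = -6*m^2 - 29*m - z^2 + z*(7*m + 4) + 5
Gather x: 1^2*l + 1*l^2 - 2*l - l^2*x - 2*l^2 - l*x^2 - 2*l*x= -l^2 - l*x^2 - l + x*(-l^2 - 2*l)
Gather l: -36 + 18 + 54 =36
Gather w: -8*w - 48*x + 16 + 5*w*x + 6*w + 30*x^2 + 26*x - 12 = w*(5*x - 2) + 30*x^2 - 22*x + 4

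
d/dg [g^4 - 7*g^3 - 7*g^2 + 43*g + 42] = 4*g^3 - 21*g^2 - 14*g + 43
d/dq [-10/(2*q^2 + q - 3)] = 10*(4*q + 1)/(2*q^2 + q - 3)^2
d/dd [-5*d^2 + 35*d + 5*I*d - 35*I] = -10*d + 35 + 5*I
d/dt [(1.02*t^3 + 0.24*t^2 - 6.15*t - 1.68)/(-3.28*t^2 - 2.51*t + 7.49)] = (-3.3456*t^4 - 5.1204*t^3 + 2.145*t^2 - 7.4256*t - 50.2803)/(10.7584*t^4 + 16.4656*t^3 - 42.8343*t^2 - 37.5998*t + 56.1001)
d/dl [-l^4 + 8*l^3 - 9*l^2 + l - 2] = -4*l^3 + 24*l^2 - 18*l + 1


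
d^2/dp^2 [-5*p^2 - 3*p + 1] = -10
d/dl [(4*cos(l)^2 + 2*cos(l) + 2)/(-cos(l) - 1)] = 4*(cos(l) + 2)*sin(l)*cos(l)/(cos(l) + 1)^2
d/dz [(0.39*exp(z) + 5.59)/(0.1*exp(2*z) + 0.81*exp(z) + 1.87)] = (-(0.2*exp(z) + 0.81)*(0.39*exp(z) + 5.59) + 0.039*exp(2*z) + 0.3159*exp(z) + 0.7293)*exp(z)/(0.1*exp(2*z) + 0.81*exp(z) + 1.87)^2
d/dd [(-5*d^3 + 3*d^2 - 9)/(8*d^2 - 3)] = d*(-40*d^3 + 45*d + 126)/(64*d^4 - 48*d^2 + 9)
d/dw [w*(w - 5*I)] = 2*w - 5*I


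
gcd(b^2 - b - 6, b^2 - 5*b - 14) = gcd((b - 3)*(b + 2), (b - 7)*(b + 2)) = b + 2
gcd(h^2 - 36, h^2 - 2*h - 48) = h + 6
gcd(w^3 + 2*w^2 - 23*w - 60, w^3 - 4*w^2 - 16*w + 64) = w + 4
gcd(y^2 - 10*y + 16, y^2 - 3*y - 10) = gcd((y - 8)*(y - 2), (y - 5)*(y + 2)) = 1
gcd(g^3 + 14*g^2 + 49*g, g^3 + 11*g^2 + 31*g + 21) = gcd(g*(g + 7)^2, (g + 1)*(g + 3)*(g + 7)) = g + 7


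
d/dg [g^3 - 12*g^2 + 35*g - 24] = 3*g^2 - 24*g + 35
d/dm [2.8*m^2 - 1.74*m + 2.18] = 5.6*m - 1.74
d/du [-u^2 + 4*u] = 4 - 2*u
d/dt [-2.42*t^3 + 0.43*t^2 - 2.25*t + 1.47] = -7.26*t^2 + 0.86*t - 2.25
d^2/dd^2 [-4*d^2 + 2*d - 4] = -8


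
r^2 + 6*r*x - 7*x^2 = (r - x)*(r + 7*x)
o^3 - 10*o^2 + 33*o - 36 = (o - 4)*(o - 3)^2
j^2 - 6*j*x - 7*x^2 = (j - 7*x)*(j + x)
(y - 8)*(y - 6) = y^2 - 14*y + 48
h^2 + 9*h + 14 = (h + 2)*(h + 7)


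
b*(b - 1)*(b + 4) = b^3 + 3*b^2 - 4*b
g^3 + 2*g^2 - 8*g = g*(g - 2)*(g + 4)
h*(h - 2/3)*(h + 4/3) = h^3 + 2*h^2/3 - 8*h/9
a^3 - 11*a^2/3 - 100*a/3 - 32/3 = (a - 8)*(a + 1/3)*(a + 4)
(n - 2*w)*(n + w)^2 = n^3 - 3*n*w^2 - 2*w^3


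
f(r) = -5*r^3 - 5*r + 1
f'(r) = -15*r^2 - 5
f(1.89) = -42.21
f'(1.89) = -58.58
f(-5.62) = 916.62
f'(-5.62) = -478.77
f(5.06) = -672.07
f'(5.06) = -389.05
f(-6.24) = 1247.05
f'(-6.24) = -589.06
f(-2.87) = 133.55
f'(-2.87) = -128.55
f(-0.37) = 3.10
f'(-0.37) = -7.05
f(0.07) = 0.65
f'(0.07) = -5.07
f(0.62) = -3.29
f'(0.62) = -10.77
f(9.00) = -3689.00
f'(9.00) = -1220.00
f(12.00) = -8699.00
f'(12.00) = -2165.00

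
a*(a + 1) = a^2 + a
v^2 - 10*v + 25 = (v - 5)^2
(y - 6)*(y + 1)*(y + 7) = y^3 + 2*y^2 - 41*y - 42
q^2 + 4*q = q*(q + 4)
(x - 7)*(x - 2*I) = x^2 - 7*x - 2*I*x + 14*I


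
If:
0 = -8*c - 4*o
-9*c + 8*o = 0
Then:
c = 0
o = 0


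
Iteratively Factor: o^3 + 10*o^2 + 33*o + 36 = (o + 4)*(o^2 + 6*o + 9) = (o + 3)*(o + 4)*(o + 3)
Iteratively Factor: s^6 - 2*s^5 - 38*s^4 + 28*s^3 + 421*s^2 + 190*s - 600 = (s - 5)*(s^5 + 3*s^4 - 23*s^3 - 87*s^2 - 14*s + 120) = (s - 5)*(s + 3)*(s^4 - 23*s^2 - 18*s + 40) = (s - 5)*(s - 1)*(s + 3)*(s^3 + s^2 - 22*s - 40) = (s - 5)*(s - 1)*(s + 3)*(s + 4)*(s^2 - 3*s - 10) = (s - 5)*(s - 1)*(s + 2)*(s + 3)*(s + 4)*(s - 5)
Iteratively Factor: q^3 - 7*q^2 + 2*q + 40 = (q - 4)*(q^2 - 3*q - 10) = (q - 5)*(q - 4)*(q + 2)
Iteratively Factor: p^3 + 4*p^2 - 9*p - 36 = (p + 3)*(p^2 + p - 12) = (p + 3)*(p + 4)*(p - 3)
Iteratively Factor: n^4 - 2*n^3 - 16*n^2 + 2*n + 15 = (n - 1)*(n^3 - n^2 - 17*n - 15) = (n - 5)*(n - 1)*(n^2 + 4*n + 3) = (n - 5)*(n - 1)*(n + 3)*(n + 1)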